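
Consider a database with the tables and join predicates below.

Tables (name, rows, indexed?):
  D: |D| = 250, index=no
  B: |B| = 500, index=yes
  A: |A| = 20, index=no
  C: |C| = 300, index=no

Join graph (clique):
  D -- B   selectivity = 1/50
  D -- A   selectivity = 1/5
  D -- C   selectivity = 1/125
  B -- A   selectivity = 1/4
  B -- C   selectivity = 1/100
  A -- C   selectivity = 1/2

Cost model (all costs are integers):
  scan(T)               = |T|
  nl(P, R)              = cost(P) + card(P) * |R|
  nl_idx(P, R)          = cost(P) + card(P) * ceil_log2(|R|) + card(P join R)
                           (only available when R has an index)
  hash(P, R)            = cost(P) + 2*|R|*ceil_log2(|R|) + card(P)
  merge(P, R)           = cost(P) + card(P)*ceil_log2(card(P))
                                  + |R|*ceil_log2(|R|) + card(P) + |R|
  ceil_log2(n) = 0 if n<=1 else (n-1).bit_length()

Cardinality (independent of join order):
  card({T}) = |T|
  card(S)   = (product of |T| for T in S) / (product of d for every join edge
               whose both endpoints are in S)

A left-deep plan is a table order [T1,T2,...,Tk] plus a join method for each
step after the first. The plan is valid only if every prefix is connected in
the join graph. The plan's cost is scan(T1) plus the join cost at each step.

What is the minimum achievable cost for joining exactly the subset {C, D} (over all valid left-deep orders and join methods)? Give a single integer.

Selinger DP over subsets of {C,D}:
  {D}: scan cost=250, card=250
  {C}: scan cost=300, card=300
  {CD}: card=600; try (D,hash)→4600, (C,merge)→5500, (D,merge)→5550, (C,hash)→5900, (C,nl)→75250, (D,nl)→75300; best=4600 via (D,hash)

4600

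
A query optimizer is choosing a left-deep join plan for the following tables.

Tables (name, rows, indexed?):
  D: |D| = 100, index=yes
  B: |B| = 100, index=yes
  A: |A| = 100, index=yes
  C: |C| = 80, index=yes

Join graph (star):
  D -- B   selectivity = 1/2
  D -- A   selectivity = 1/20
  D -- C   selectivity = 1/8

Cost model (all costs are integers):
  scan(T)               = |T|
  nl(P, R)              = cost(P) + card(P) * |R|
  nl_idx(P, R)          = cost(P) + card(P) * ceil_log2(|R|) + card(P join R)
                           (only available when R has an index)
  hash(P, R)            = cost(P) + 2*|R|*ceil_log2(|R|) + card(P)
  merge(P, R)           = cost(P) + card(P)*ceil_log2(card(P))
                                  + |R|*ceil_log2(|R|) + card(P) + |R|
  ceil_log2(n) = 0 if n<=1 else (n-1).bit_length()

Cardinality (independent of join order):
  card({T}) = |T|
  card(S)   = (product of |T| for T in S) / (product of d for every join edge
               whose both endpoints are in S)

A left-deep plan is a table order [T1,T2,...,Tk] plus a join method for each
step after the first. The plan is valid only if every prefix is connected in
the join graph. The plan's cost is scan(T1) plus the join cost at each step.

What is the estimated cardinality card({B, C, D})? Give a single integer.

Tables in S: B(100), C(80), D(100)
Edges inside S: D-B(d=2), D-C(d=8)
numerator = 100 * 80 * 100 = 800000
denominator = 2 * 8 = 16
card(S) = 800000 / 16 = 50000

50000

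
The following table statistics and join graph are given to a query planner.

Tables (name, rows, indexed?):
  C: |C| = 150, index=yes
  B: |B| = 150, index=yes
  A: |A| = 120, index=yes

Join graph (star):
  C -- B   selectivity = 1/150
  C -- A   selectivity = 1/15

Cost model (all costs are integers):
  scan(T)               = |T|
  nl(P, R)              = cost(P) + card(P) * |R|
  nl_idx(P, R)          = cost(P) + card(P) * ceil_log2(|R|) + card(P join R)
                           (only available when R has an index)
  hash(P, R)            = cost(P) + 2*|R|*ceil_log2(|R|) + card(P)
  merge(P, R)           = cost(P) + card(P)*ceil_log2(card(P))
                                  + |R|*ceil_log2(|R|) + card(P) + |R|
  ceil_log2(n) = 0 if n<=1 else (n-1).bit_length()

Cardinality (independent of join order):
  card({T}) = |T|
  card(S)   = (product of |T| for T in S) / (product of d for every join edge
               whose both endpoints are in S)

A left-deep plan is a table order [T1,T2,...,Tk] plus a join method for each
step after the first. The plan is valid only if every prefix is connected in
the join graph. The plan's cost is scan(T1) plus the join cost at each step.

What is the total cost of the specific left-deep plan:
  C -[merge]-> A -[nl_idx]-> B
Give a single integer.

13260

step 1: scan C: cost=150, card=150
step 2: join A via merge
    card(P join A) = 150*120/(15) = 1200
    cost = 150 + 150*8 + 120*7 + 150 + 120 = 2460
step 3: join B via nl_idx
    card(P join B) = 1200*150/(150) = 1200
    cost = 2460 + 1200*8 + 1200 = 13260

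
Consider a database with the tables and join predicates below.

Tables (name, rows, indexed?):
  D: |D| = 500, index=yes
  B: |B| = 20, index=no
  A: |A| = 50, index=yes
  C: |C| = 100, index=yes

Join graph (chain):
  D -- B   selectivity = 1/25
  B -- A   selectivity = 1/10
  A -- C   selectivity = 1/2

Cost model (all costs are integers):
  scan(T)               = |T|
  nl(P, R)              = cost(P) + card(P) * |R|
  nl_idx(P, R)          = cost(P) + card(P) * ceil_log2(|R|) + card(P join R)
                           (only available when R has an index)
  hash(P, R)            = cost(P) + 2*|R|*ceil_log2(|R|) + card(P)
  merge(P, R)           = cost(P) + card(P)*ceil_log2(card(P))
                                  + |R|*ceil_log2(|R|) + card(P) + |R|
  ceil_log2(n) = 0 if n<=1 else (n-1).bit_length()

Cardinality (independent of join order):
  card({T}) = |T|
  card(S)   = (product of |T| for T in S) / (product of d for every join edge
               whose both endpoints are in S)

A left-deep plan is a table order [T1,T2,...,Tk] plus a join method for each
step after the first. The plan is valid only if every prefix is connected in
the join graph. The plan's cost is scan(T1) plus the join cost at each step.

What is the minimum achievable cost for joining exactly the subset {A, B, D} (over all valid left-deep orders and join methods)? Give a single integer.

1600

Selinger DP over subsets of {A,B,D}:
  {D}: scan cost=500, card=500
  {B}: scan cost=20, card=20
  {A}: scan cost=50, card=50
  {BD}: card=400; try (D,nl_idx)→600, (B,hash)→1200, (D,merge)→5140, (B,merge)→5620, (D,hash)→9040, (D,nl)→10020 …(+1); best=600 via (D,nl_idx)
  {AB}: card=100; try (A,nl_idx)→240, (B,hash)→300, (A,merge)→490, (B,merge)→520, (A,hash)→640, (A,nl)→1020 …(+1); best=240 via (A,nl_idx)
  {ABD}: card=2000; try (A,hash)→1600, (D,nl_idx)→3140, (A,merge)→4950, (A,nl_idx)→5000, (D,merge)→6040, (D,hash)→9340 …(+2); best=1600 via (A,hash)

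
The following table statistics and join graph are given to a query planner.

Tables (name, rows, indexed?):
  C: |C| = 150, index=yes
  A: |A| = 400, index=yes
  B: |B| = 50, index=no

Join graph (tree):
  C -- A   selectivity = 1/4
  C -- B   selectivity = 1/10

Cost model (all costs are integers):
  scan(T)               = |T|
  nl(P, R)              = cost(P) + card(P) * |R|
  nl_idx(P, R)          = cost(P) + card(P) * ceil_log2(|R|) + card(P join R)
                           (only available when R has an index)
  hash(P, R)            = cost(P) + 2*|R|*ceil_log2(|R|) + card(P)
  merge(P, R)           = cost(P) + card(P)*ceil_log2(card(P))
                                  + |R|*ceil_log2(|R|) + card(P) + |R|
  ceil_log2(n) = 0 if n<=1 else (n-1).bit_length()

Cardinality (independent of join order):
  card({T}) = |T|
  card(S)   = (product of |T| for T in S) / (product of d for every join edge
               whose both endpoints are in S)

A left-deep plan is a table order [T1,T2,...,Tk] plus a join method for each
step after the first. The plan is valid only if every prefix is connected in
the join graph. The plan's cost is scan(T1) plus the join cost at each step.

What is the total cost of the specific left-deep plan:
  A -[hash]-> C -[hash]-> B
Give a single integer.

step 1: scan A: cost=400, card=400
step 2: join C via hash
    card(P join C) = 400*150/(4) = 15000
    cost = 400 + 2*150*8 + 400 = 3200
step 3: join B via hash
    card(P join B) = 15000*50/(10) = 75000
    cost = 3200 + 2*50*6 + 15000 = 18800

18800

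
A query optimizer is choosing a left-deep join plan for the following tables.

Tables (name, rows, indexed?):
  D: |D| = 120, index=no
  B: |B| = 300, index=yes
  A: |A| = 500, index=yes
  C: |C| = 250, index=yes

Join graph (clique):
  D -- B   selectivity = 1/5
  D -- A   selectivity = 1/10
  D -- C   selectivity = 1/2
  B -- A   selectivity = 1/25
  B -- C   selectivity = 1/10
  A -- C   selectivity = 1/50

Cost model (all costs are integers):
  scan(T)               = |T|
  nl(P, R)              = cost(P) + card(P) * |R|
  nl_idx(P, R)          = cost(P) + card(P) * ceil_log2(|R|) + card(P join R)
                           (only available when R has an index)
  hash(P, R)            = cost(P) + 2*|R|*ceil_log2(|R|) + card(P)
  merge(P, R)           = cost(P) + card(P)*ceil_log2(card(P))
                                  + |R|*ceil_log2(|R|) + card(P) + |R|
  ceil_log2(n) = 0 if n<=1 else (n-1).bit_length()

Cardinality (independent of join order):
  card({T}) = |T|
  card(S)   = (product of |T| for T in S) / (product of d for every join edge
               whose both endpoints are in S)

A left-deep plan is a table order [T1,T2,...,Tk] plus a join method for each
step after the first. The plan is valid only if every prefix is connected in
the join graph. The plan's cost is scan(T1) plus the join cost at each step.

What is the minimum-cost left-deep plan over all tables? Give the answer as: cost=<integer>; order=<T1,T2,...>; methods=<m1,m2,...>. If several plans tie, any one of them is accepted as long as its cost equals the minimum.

Selinger DP (subsets sized 1..n):
  {D}: scan cost=120, card=120
  {B}: scan cost=300, card=300
  {A}: scan cost=500, card=500
  {C}: scan cost=250, card=250
  {BD}: card=7200; try (D,hash)→2280, (B,merge)→4080, (D,merge)→4260, (B,hash)→5640, (B,nl_idx)→8400, (B,nl)→36120 …(+1); best=2280 via (D,hash)
  {AD}: card=6000; try (D,hash)→2680, (A,merge)→6080, (D,merge)→6460, (A,nl_idx)→7200, (A,hash)→9240, (A,nl)→60120 …(+1); best=2680 via (D,hash)
  {CD}: card=15000; try (D,hash)→2180, (C,merge)→3330, (D,merge)→3460, (C,hash)→4240, (C,nl_idx)→16080, (C,nl)→30120 …(+1); best=2180 via (D,hash)
  {AB}: card=6000; try (B,hash)→6400, (A,merge)→8300, (B,merge)→8500, (A,nl_idx)→9000, (A,hash)→9600, (B,nl_idx)→11000 …(+2); best=6400 via (B,hash)
  {BC}: card=7500; try (C,hash)→4600, (B,merge)→5500, (C,merge)→5550, (B,hash)→5900, (B,nl_idx)→10000, (C,nl_idx)→10200 …(+2); best=4600 via (C,hash)
  {AC}: card=2500; try (C,hash)→5000, (A,nl_idx)→5000, (C,nl_idx)→7000, (A,merge)→7500, (C,merge)→7750, (A,hash)→9500 …(+2); best=5000 via (C,hash)
  {ABD}: card=14400; try (D,hash)→14080, (B,hash)→14080, (A,hash)→18480, (B,nl_idx)→71080, (A,nl_idx)→81480, (B,merge)→89680 …(+5); best=14080 via (D,hash)
  {BCD}: card=90000; try (C,hash)→13480, (D,hash)→13780, (B,hash)→22580, (C,merge)→105330, (D,merge)→110560, (C,nl_idx)→149880 …(+5); best=13480 via (C,hash)
  {ACD}: card=15000; try (D,hash)→9180, (C,hash)→12680, (A,hash)→26180, (D,merge)→38460, (C,nl_idx)→65680, (C,merge)→88930 …(+5); best=9180 via (D,hash)
  {ABC}: card=3000; try (B,hash)→12900, (C,hash)→16400, (A,hash)→21100, (B,nl_idx)→30500, (B,merge)→40500, (C,nl_idx)→57400 …(+6); best=12900 via (B,hash)
  {ABCD}: card=3600; try (D,hash)→17580, (B,hash)→29580, (C,hash)→32480, (D,merge)→52860, (A,hash)→112480, (C,nl_idx)→132880 …(+9); best=17580 via (D,hash)

cost=17580; order=A,C,B,D; methods=hash,hash,hash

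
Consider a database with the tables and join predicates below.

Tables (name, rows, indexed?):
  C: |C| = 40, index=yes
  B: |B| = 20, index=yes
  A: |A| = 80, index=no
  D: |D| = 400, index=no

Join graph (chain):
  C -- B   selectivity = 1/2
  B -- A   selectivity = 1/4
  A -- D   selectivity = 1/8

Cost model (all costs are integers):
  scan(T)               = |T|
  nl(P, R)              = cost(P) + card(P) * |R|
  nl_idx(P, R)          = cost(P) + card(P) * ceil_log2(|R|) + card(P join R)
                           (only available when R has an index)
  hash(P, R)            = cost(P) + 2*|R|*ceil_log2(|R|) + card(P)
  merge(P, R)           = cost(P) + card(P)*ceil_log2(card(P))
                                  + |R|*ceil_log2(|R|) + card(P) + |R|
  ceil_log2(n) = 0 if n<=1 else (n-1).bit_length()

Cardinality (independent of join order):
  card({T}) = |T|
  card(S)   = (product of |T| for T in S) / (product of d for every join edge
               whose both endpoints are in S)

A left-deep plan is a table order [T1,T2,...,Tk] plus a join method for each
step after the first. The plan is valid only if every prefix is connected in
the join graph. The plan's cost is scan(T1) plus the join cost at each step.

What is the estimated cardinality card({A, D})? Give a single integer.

Tables in S: A(80), D(400)
Edges inside S: A-D(d=8)
numerator = 80 * 400 = 32000
denominator = 8 = 8
card(S) = 32000 / 8 = 4000

4000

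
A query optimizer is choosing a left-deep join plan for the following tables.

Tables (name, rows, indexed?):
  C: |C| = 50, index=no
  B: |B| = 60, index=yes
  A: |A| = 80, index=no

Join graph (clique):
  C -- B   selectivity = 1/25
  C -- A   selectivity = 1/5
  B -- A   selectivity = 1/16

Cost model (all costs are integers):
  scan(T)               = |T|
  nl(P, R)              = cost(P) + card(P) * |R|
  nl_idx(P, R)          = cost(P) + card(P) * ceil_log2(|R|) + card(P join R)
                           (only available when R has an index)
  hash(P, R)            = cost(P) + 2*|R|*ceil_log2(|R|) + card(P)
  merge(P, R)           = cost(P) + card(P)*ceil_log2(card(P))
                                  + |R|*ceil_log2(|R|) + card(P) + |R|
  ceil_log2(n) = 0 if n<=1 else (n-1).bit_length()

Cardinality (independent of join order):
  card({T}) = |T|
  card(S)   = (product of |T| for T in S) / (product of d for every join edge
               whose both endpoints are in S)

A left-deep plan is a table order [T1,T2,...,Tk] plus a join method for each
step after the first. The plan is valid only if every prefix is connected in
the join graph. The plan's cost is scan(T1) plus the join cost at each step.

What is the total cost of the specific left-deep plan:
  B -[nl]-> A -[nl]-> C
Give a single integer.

19860

step 1: scan B: cost=60, card=60
step 2: join A via nl
    card(P join A) = 60*80/(16) = 300
    cost = 60 + 60*80 = 4860
step 3: join C via nl
    card(P join C) = 300*50/(25*5) = 120
    cost = 4860 + 300*50 = 19860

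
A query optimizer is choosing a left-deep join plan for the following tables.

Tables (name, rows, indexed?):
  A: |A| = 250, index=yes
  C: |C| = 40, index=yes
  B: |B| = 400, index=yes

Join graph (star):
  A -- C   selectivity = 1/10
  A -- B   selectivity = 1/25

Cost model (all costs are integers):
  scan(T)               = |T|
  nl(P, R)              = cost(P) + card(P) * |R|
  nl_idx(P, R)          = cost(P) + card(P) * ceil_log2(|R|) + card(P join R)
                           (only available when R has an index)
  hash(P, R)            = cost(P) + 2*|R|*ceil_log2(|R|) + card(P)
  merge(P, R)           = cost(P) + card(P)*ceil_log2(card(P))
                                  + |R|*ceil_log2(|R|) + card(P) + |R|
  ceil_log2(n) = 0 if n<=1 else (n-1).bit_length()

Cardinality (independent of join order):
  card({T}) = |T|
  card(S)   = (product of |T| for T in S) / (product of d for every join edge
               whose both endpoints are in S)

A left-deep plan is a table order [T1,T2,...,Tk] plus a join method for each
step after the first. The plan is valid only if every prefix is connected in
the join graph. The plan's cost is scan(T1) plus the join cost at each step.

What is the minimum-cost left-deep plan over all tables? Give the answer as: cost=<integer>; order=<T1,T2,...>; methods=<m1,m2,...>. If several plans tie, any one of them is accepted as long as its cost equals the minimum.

cost=9180; order=A,C,B; methods=hash,hash

Selinger DP (subsets sized 1..n):
  {A}: scan cost=250, card=250
  {C}: scan cost=40, card=40
  {B}: scan cost=400, card=400
  {AC}: card=1000; try (C,hash)→980, (A,nl_idx)→1360, (A,merge)→2570, (C,nl_idx)→2750, (C,merge)→2780, (A,hash)→4080 …(+2); best=980 via (C,hash)
  {AB}: card=4000; try (A,hash)→4800, (B,merge)→6500, (B,nl_idx)→6500, (A,merge)→6650, (A,nl_idx)→7600, (B,hash)→7700 …(+2); best=4800 via (A,hash)
  {ABC}: card=16000; try (B,hash)→9180, (C,hash)→9280, (B,merge)→15980, (B,nl_idx)→25980, (C,nl_idx)→44800, (C,merge)→57080 …(+2); best=9180 via (B,hash)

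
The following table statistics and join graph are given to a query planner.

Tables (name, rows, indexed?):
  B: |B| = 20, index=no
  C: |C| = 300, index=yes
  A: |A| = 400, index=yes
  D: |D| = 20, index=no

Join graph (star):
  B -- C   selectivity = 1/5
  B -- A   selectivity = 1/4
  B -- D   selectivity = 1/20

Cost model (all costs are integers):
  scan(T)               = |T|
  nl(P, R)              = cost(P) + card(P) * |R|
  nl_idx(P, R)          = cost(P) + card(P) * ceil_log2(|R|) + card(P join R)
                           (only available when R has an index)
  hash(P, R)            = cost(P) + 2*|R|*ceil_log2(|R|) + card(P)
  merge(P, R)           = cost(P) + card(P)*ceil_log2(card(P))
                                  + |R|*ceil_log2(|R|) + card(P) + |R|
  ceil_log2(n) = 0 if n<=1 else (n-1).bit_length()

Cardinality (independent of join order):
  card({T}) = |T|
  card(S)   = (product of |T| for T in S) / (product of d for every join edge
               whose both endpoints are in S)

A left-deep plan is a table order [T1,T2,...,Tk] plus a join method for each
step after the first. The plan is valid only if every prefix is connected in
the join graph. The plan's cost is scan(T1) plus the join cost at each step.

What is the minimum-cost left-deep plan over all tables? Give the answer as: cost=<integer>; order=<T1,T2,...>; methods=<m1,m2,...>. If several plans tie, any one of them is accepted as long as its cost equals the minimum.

Selinger DP (subsets sized 1..n):
  {B}: scan cost=20, card=20
  {C}: scan cost=300, card=300
  {A}: scan cost=400, card=400
  {D}: scan cost=20, card=20
  {BC}: card=1200; try (B,hash)→800, (C,nl_idx)→1400, (C,merge)→3140, (B,merge)→3420, (C,hash)→5440, (C,nl)→6020 …(+1); best=800 via (B,hash)
  {AB}: card=2000; try (B,hash)→1000, (A,nl_idx)→2200, (A,merge)→4140, (B,merge)→4520, (A,hash)→7240, (A,nl)→8020 …(+1); best=1000 via (B,hash)
  {BD}: card=20; try (D,hash)→240, (B,hash)→240, (D,merge)→260, (B,merge)→260, (D,nl)→420, (B,nl)→420; best=240 via (D,hash)
  {ABC}: card=120000; try (C,hash)→8400, (A,hash)→9200, (A,merge)→19200, (C,merge)→28000, (A,nl_idx)→131600, (C,nl_idx)→139000 …(+2); best=8400 via (C,hash)
  {BCD}: card=1200; try (C,nl_idx)→1620, (D,hash)→2200, (C,merge)→3360, (C,hash)→5660, (C,nl)→6240, (D,merge)→15320 …(+1); best=1620 via (C,nl_idx)
  {ABD}: card=2000; try (A,nl_idx)→2420, (D,hash)→3200, (A,merge)→4360, (A,hash)→7460, (A,nl)→8240, (D,merge)→25120 …(+1); best=2420 via (A,nl_idx)
  {ABCD}: card=120000; try (C,hash)→9820, (A,hash)→10020, (A,merge)→20020, (C,merge)→29420, (D,hash)→128600, (A,nl_idx)→132420 …(+5); best=9820 via (C,hash)

cost=9820; order=B,D,A,C; methods=hash,nl_idx,hash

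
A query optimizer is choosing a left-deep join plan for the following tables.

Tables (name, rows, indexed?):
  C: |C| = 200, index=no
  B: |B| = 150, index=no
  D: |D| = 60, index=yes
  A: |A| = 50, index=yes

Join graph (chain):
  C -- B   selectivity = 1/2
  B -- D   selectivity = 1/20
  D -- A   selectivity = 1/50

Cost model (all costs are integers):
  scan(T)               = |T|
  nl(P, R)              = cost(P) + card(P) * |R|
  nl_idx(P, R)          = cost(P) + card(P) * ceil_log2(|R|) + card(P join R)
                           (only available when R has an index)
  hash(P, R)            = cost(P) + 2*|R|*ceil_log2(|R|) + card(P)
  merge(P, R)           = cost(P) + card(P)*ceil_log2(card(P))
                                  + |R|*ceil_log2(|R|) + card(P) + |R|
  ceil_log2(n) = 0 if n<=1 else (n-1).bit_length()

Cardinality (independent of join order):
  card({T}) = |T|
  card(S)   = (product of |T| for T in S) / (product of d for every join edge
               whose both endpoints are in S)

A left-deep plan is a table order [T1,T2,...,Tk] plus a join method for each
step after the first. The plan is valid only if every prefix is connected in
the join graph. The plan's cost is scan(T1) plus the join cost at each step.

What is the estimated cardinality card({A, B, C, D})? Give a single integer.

45000

Tables in S: A(50), B(150), C(200), D(60)
Edges inside S: C-B(d=2), B-D(d=20), D-A(d=50)
numerator = 50 * 150 * 200 * 60 = 90000000
denominator = 2 * 20 * 50 = 2000
card(S) = 90000000 / 2000 = 45000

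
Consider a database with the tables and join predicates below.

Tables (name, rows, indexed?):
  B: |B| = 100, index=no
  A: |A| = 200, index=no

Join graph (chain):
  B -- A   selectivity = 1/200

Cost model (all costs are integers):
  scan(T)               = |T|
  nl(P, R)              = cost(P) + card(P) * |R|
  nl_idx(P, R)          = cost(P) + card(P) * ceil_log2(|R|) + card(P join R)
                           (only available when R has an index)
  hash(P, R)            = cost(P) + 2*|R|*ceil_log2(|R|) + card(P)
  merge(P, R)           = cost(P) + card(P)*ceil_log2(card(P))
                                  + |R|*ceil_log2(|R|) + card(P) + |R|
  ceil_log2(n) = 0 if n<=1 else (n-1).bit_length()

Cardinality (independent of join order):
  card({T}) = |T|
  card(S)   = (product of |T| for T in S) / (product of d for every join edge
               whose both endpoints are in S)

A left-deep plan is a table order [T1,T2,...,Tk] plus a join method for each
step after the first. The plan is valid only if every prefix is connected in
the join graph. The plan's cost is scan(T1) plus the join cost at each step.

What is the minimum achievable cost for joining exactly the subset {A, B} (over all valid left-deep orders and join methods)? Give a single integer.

Selinger DP over subsets of {A,B}:
  {B}: scan cost=100, card=100
  {A}: scan cost=200, card=200
  {AB}: card=100; try (B,hash)→1800, (A,merge)→2700, (B,merge)→2800, (A,hash)→3400, (A,nl)→20100, (B,nl)→20200; best=1800 via (B,hash)

1800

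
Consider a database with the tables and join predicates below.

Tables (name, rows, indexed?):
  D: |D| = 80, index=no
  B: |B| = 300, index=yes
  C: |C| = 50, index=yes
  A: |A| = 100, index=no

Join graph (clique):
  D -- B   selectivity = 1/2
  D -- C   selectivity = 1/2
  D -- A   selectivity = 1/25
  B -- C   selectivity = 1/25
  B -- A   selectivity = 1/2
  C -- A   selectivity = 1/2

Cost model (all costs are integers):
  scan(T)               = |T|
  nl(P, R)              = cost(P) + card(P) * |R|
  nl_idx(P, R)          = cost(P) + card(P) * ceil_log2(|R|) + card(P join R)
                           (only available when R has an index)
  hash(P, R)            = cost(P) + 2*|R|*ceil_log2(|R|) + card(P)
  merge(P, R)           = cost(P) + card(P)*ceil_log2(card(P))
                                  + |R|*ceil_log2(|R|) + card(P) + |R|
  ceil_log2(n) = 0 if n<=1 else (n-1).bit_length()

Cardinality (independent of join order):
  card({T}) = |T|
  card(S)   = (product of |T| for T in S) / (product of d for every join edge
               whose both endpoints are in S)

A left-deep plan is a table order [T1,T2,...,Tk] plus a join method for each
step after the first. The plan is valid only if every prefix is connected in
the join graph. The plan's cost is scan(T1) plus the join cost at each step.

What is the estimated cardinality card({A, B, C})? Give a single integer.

15000

Tables in S: A(100), B(300), C(50)
Edges inside S: B-C(d=25), B-A(d=2), C-A(d=2)
numerator = 100 * 300 * 50 = 1500000
denominator = 25 * 2 * 2 = 100
card(S) = 1500000 / 100 = 15000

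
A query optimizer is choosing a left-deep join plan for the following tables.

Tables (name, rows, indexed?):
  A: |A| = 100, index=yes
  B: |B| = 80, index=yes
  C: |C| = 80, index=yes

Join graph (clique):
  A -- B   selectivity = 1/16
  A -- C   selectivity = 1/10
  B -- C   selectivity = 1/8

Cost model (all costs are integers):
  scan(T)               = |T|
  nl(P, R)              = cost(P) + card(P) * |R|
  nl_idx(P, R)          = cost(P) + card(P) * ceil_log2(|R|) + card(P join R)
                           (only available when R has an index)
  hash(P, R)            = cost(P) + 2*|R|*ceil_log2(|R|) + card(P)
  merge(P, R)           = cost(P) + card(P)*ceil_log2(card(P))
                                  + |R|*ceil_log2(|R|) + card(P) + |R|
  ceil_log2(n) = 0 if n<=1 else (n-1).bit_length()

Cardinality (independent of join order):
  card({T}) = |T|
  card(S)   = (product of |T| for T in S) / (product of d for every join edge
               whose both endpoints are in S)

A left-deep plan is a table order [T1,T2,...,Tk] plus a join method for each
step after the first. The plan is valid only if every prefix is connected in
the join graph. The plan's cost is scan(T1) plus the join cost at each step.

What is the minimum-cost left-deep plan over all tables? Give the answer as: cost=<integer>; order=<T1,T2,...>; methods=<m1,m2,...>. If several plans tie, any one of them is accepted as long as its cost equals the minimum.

cost=2760; order=B,A,C; methods=nl_idx,hash

Selinger DP (subsets sized 1..n):
  {A}: scan cost=100, card=100
  {B}: scan cost=80, card=80
  {C}: scan cost=80, card=80
  {AB}: card=500; try (A,nl_idx)→1140, (B,nl_idx)→1300, (B,hash)→1320, (A,merge)→1520, (B,merge)→1540, (A,hash)→1560 …(+2); best=1140 via (A,nl_idx)
  {AC}: card=800; try (C,hash)→1320, (A,nl_idx)→1440, (A,merge)→1520, (C,merge)→1540, (A,hash)→1560, (C,nl_idx)→1600 …(+2); best=1320 via (C,hash)
  {BC}: card=800; try (C,hash)→1280, (B,hash)→1280, (C,merge)→1360, (B,merge)→1360, (C,nl_idx)→1440, (B,nl_idx)→1440 …(+2); best=1280 via (C,hash)
  {ABC}: card=500; try (C,hash)→2760, (B,hash)→3240, (A,hash)→3480, (C,nl_idx)→5140, (C,merge)→6780, (A,nl_idx)→7380 …(+6); best=2760 via (C,hash)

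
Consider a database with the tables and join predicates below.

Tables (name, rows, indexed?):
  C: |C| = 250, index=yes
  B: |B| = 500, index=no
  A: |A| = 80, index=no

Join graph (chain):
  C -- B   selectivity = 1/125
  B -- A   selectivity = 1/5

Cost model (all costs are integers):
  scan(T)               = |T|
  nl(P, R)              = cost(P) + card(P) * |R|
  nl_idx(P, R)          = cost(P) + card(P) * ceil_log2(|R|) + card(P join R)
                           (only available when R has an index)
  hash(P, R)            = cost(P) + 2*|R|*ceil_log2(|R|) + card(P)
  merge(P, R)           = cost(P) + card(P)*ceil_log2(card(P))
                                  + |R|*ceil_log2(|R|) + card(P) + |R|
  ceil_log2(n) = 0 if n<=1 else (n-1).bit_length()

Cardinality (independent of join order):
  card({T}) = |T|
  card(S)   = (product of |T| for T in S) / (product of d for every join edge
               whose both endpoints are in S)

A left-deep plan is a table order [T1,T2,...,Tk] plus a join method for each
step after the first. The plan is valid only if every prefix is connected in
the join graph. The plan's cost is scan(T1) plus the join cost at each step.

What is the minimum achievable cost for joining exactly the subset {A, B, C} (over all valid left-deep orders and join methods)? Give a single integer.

Selinger DP over subsets of {A,B,C}:
  {C}: scan cost=250, card=250
  {B}: scan cost=500, card=500
  {A}: scan cost=80, card=80
  {BC}: card=1000; try (C,hash)→5000, (C,nl_idx)→5500, (B,merge)→7500, (C,merge)→7750, (B,hash)→9500, (B,nl)→125250 …(+1); best=5000 via (C,hash)
  {AB}: card=8000; try (A,hash)→2120, (B,merge)→5720, (A,merge)→6140, (B,hash)→9160, (B,nl)→40080, (A,nl)→40500; best=2120 via (A,hash)
  {ABC}: card=16000; try (A,hash)→7120, (C,hash)→14120, (A,merge)→16640, (C,nl_idx)→82120, (A,nl)→85000, (C,merge)→116370 …(+1); best=7120 via (A,hash)

7120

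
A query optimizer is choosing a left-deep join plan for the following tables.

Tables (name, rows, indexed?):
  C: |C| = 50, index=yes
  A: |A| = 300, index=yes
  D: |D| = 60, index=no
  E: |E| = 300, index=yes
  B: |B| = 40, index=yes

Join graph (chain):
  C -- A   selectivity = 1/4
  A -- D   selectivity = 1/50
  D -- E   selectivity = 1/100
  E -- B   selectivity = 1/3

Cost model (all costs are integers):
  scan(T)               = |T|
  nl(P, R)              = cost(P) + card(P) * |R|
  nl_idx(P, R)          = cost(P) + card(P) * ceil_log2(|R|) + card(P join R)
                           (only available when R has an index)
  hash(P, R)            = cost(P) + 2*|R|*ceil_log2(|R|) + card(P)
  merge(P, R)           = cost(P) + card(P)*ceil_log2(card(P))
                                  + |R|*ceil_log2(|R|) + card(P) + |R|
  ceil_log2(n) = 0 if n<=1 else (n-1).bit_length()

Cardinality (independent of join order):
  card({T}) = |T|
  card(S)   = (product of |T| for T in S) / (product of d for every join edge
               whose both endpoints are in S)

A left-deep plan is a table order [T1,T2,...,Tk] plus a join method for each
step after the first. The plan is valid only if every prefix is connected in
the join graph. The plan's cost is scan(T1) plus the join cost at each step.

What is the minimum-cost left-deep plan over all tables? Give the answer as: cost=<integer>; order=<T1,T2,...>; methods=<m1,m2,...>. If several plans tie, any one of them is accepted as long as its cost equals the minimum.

Selinger DP (subsets sized 1..n):
  {C}: scan cost=50, card=50
  {A}: scan cost=300, card=300
  {D}: scan cost=60, card=60
  {E}: scan cost=300, card=300
  {B}: scan cost=40, card=40
  {AC}: card=3750; try (C,hash)→1200, (A,merge)→3400, (C,merge)→3650, (A,nl_idx)→4250, (A,hash)→5500, (C,nl_idx)→5850 …(+2); best=1200 via (C,hash)
  {AD}: card=360; try (A,nl_idx)→960, (D,hash)→1320, (A,merge)→3480, (D,merge)→3720, (A,hash)→5520, (A,nl)→18060 …(+1); best=960 via (A,nl_idx)
  {DE}: card=180; try (E,nl_idx)→780, (D,hash)→1320, (E,merge)→3480, (D,merge)→3720, (E,hash)→5520, (E,nl)→18060 …(+1); best=780 via (E,nl_idx)
  {BE}: card=4000; try (B,hash)→1080, (E,merge)→3320, (B,merge)→3580, (E,nl_idx)→4400, (E,hash)→5480, (B,nl_idx)→6100 …(+2); best=1080 via (B,hash)
  {ACD}: card=4500; try (C,hash)→1920, (C,merge)→4910, (D,hash)→5670, (C,nl_idx)→7620, (C,nl)→18960, (D,merge)→50370 …(+1); best=1920 via (C,hash)
  {ADE}: card=1080; try (A,nl_idx)→3480, (E,nl_idx)→5280, (A,merge)→5400, (A,hash)→6360, (E,hash)→6720, (E,merge)→7560 …(+2); best=3480 via (A,nl_idx)
  {BDE}: card=2400; try (B,hash)→1440, (B,merge)→2680, (B,nl_idx)→4260, (D,hash)→5800, (B,nl)→7980, (D,merge)→53500 …(+1); best=1440 via (B,hash)
  {ACDE}: card=13500; try (C,hash)→5160, (E,hash)→11820, (C,merge)→16790, (C,nl_idx)→23460, (E,nl_idx)→55920, (C,nl)→57480 …(+2); best=5160 via (C,hash)
  {ABDE}: card=14400; try (B,hash)→5040, (A,hash)→9240, (B,merge)→16720, (B,nl_idx)→24360, (A,merge)→35640, (A,nl_idx)→37440 …(+2); best=5040 via (B,hash)
  {ABCDE}: card=180000; try (B,hash)→19140, (C,hash)→20040, (B,merge)→207940, (C,merge)→221390, (B,nl_idx)→266160, (C,nl_idx)→271440 …(+2); best=19140 via (B,hash)

cost=19140; order=D,E,A,C,B; methods=nl_idx,nl_idx,hash,hash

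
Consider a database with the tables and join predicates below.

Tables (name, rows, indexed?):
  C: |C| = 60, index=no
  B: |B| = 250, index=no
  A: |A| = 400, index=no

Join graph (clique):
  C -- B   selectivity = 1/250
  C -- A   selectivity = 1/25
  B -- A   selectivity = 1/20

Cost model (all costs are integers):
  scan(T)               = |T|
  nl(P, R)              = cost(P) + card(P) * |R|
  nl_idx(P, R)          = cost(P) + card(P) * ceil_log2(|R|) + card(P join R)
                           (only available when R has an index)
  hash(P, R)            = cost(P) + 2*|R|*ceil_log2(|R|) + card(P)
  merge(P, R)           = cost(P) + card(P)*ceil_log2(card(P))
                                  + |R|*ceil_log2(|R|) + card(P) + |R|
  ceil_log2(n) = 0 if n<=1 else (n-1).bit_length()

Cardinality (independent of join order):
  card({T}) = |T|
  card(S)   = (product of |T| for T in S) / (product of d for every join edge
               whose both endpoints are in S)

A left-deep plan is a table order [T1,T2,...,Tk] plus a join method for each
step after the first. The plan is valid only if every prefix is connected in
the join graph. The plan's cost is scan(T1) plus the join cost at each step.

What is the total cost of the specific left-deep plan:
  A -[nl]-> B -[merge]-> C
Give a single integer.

170820

step 1: scan A: cost=400, card=400
step 2: join B via nl
    card(P join B) = 400*250/(20) = 5000
    cost = 400 + 400*250 = 100400
step 3: join C via merge
    card(P join C) = 5000*60/(250*25) = 48
    cost = 100400 + 5000*13 + 60*6 + 5000 + 60 = 170820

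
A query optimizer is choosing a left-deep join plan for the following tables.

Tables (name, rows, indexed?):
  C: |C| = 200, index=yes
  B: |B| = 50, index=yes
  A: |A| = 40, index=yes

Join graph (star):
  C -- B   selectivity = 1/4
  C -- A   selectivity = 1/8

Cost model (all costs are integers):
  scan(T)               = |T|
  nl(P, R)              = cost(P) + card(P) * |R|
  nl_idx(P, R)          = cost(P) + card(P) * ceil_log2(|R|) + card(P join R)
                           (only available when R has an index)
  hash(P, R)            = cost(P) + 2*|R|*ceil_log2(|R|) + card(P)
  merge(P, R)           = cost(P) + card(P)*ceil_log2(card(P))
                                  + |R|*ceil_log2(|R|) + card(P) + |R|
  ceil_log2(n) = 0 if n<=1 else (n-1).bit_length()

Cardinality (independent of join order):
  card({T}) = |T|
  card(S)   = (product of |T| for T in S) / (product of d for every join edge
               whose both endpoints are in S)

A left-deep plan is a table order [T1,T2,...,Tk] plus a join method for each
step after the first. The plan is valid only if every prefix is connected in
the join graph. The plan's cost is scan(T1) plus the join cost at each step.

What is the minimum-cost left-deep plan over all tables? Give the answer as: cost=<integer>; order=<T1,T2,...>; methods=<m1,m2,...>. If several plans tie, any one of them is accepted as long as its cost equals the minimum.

Selinger DP (subsets sized 1..n):
  {C}: scan cost=200, card=200
  {B}: scan cost=50, card=50
  {A}: scan cost=40, card=40
  {BC}: card=2500; try (B,hash)→1000, (C,merge)→2200, (B,merge)→2350, (C,nl_idx)→2950, (C,hash)→3300, (B,nl_idx)→3900 …(+2); best=1000 via (B,hash)
  {AC}: card=1000; try (A,hash)→880, (C,nl_idx)→1360, (C,merge)→2120, (A,merge)→2280, (A,nl_idx)→2400, (C,hash)→3280 …(+2); best=880 via (A,hash)
  {ABC}: card=12500; try (B,hash)→2480, (A,hash)→3980, (B,merge)→12230, (B,nl_idx)→19380, (A,nl_idx)→28500, (A,merge)→33780 …(+2); best=2480 via (B,hash)

cost=2480; order=C,A,B; methods=hash,hash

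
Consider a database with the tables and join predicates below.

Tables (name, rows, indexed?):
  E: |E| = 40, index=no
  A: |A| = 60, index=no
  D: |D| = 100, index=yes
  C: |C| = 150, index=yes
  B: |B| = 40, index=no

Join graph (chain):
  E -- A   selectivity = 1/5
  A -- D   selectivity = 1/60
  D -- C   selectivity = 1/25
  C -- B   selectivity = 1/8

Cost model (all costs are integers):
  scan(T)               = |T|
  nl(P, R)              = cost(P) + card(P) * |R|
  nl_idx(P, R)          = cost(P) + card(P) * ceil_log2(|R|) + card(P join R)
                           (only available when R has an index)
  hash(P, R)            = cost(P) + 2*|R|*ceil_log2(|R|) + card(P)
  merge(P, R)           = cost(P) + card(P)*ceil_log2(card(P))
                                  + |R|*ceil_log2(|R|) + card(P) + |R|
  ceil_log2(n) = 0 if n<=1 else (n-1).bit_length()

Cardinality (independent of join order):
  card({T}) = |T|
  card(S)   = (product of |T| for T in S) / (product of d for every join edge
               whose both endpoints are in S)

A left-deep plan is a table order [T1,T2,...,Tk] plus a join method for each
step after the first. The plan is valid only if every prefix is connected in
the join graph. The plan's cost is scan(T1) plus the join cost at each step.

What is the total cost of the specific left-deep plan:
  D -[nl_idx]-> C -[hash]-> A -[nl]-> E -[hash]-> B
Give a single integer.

32100

step 1: scan D: cost=100, card=100
step 2: join C via nl_idx
    card(P join C) = 100*150/(25) = 600
    cost = 100 + 100*8 + 600 = 1500
step 3: join A via hash
    card(P join A) = 600*60/(60) = 600
    cost = 1500 + 2*60*6 + 600 = 2820
step 4: join E via nl
    card(P join E) = 600*40/(5) = 4800
    cost = 2820 + 600*40 = 26820
step 5: join B via hash
    card(P join B) = 4800*40/(8) = 24000
    cost = 26820 + 2*40*6 + 4800 = 32100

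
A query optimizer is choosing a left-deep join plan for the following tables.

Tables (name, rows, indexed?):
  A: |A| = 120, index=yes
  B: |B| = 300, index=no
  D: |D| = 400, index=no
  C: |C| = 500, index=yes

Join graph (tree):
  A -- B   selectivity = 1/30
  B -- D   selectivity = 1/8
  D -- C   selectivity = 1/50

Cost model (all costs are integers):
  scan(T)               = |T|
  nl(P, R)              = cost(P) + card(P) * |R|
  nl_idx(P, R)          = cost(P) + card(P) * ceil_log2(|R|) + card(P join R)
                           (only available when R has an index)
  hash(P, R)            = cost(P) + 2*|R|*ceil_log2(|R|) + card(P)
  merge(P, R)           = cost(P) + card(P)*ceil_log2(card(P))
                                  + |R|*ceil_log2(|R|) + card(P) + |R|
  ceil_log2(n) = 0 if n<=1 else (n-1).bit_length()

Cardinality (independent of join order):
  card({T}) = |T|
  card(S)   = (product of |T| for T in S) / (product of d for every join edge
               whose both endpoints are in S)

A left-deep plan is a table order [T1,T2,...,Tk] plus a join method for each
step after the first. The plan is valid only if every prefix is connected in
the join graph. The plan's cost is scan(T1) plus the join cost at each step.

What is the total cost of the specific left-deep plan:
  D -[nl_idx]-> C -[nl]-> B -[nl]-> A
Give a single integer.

step 1: scan D: cost=400, card=400
step 2: join C via nl_idx
    card(P join C) = 400*500/(50) = 4000
    cost = 400 + 400*9 + 4000 = 8000
step 3: join B via nl
    card(P join B) = 4000*300/(8) = 150000
    cost = 8000 + 4000*300 = 1208000
step 4: join A via nl
    card(P join A) = 150000*120/(30) = 600000
    cost = 1208000 + 150000*120 = 19208000

19208000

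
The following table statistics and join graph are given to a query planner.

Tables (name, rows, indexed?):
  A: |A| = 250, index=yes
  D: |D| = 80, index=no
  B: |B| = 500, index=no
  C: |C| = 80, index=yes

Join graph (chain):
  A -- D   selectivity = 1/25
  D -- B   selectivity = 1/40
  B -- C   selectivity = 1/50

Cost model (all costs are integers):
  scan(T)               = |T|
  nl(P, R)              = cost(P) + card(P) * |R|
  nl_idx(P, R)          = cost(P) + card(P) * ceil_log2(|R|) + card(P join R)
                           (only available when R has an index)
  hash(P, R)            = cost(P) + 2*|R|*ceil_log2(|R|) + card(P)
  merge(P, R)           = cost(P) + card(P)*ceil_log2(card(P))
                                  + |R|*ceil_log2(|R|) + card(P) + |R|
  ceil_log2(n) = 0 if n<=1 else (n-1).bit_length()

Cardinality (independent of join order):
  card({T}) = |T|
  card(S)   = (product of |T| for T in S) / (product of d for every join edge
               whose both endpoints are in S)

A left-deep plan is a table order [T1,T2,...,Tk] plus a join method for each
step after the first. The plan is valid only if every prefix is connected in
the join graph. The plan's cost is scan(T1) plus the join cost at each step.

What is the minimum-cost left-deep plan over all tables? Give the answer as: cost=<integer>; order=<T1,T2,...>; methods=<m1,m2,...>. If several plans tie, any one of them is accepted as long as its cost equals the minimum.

Selinger DP (subsets sized 1..n):
  {A}: scan cost=250, card=250
  {D}: scan cost=80, card=80
  {B}: scan cost=500, card=500
  {C}: scan cost=80, card=80
  {AD}: card=800; try (A,nl_idx)→1520, (D,hash)→1620, (A,merge)→2970, (D,merge)→3140, (A,hash)→4160, (A,nl)→20080 …(+1); best=1520 via (A,nl_idx)
  {BD}: card=1000; try (D,hash)→2120, (B,merge)→5720, (D,merge)→6140, (B,hash)→9160, (B,nl)→40080, (D,nl)→40500; best=2120 via (D,hash)
  {BC}: card=800; try (C,hash)→2120, (C,nl_idx)→4800, (B,merge)→5720, (C,merge)→6140, (B,hash)→9160, (B,nl)→40080 …(+1); best=2120 via (C,hash)
  {ABD}: card=10000; try (A,hash)→7120, (B,hash)→11320, (B,merge)→15320, (A,merge)→15370, (A,nl_idx)→20120, (A,nl)→252120 …(+1); best=7120 via (A,hash)
  {BCD}: card=1600; try (D,hash)→4040, (C,hash)→4240, (C,nl_idx)→10720, (D,merge)→11560, (C,merge)→13760, (D,nl)→66120 …(+1); best=4040 via (D,hash)
  {ABCD}: card=16000; try (A,hash)→9640, (C,hash)→18240, (A,merge)→25490, (A,nl_idx)→32840, (C,nl_idx)→93120, (C,merge)→157760 …(+2); best=9640 via (A,hash)

cost=9640; order=B,C,D,A; methods=hash,hash,hash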